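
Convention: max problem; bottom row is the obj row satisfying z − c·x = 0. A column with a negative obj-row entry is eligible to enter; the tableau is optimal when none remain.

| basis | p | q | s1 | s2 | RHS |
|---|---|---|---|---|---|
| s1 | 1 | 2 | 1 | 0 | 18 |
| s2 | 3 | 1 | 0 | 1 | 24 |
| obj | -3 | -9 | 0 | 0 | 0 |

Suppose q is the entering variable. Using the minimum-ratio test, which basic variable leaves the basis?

s1

Column q entries and ratios — s1: 18/2 = 9; s2: 24/1 = 24.
Smallest ratio is 9 in the row of s1, so s1 leaves.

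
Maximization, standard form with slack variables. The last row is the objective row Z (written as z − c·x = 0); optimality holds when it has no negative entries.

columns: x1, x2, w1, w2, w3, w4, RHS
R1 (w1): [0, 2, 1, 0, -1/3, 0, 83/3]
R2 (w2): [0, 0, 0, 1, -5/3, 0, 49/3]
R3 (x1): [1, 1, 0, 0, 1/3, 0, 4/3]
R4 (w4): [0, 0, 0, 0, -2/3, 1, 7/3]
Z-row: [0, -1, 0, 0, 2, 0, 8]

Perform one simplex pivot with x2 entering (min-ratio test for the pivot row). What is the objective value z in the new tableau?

28/3

Ratio test on column x2 — row 1: (83/3)/2 = 83/6; row 2: entry 0 ≤ 0; row 3: (4/3)/1 = 4/3; row 4: entry 0 ≤ 0. Minimum is 4/3 at row 3 (x1 leaves); pivot element 1.
Pivot on row 3; the Z-row RHS becomes 8 − (-1)·(4/3) = 28/3.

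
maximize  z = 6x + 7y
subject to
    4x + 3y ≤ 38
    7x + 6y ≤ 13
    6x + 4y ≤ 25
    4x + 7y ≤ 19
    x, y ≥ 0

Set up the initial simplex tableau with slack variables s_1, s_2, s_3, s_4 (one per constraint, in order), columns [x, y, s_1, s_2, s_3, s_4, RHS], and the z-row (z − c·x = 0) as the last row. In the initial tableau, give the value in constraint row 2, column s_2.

Slack s_2 belongs to constraint 2; its column is the unit vector e_2, so the entry in row 2 is 1.

1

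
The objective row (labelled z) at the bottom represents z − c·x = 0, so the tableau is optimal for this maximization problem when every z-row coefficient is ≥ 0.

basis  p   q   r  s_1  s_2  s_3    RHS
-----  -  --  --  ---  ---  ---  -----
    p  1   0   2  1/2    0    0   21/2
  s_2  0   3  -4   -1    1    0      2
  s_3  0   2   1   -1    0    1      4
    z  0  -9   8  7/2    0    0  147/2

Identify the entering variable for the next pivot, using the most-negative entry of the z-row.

q

Negative z-row entries: q: -9.
The most negative is -9 in column q, so q enters.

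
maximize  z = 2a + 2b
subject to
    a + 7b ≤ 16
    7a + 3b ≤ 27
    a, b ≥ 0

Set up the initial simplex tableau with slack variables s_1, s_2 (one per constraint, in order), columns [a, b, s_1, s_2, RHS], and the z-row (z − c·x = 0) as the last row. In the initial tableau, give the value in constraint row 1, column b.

Constraint 1 has coefficient 7 on b.

7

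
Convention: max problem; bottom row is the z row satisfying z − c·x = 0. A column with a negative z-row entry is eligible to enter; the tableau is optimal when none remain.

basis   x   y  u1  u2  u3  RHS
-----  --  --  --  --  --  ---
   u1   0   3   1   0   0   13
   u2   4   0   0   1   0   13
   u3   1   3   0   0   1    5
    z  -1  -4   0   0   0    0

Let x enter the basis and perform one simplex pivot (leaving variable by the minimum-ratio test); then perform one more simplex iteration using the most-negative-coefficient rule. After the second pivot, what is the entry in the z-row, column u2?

-1/12

Ratio test on column x — row 1: entry 0 ≤ 0; row 2: 13/4 = 13/4; row 3: 5/1 = 5. Minimum is 13/4 at row 2 (u2 leaves); pivot element 4.
Divide row 2 by 4; eliminate column x from the other rows.
Second iteration: most negative z-row entry is -4 in column y, so y enters.
Ratio test on column y — row 1: 13/3 = 13/3; row 2: entry 0 ≤ 0; row 3: (7/4)/3 = 7/12. Minimum is 7/12 at row 3 (u3 leaves); pivot element 3.
Divide row 3 by 3; eliminate column y from the other rows.
After both pivots, the entry at the z-row, column u2 is -1/12.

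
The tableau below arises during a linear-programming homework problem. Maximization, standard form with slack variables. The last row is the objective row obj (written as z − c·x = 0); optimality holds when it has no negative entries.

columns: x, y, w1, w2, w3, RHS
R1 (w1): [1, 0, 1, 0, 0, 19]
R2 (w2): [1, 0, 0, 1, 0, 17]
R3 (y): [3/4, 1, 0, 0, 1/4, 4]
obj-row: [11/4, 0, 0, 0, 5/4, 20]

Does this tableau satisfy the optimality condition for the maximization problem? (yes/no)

Every obj-row coefficient is ≥ 0, so the tableau is optimal.

yes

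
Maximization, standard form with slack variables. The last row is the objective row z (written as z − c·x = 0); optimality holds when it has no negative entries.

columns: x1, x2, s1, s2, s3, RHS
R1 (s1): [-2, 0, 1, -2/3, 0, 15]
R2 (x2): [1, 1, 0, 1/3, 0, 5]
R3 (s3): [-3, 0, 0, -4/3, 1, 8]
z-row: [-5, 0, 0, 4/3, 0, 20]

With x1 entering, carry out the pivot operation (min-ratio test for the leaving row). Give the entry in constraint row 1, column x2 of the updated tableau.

2

Ratio test on column x1 — row 1: entry -2 ≤ 0; row 2: 5/1 = 5; row 3: entry -3 ≤ 0. Minimum is 5 at row 2 (x2 leaves); pivot element 1.
Divide row 2 by 1; eliminate column x1 from the other rows.
Row 1 update in column x2: 0 − (-2)·1 = 2.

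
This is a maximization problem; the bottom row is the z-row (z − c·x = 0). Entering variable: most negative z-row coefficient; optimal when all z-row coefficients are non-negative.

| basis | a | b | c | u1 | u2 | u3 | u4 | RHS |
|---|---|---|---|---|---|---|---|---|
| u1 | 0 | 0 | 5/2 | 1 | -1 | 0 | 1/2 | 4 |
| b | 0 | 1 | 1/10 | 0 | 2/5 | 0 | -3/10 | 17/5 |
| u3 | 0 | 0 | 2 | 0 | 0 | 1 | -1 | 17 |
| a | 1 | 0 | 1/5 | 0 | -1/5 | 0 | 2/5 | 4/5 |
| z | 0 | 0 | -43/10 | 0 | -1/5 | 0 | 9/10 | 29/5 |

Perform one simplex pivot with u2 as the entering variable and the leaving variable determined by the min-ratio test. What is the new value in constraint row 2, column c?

Ratio test on column u2 — row 1: entry -1 ≤ 0; row 2: (17/5)/(2/5) = 17/2; row 3: entry 0 ≤ 0; row 4: entry -1/5 ≤ 0. Minimum is 17/2 at row 2 (b leaves); pivot element 2/5.
Divide row 2 by 2/5; eliminate column u2 from the other rows.
In the new row 2, the c entry is the old entry divided by the pivot: (1/10)/(2/5) = 1/4.

1/4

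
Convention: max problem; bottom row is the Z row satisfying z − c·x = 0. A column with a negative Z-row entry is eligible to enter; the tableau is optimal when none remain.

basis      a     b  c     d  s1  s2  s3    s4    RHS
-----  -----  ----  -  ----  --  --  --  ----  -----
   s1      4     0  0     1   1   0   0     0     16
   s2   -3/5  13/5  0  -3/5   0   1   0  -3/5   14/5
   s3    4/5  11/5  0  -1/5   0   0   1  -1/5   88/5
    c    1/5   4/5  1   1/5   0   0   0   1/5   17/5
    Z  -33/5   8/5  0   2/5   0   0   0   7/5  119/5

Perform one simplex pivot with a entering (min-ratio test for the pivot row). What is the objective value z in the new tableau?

Ratio test on column a — row 1: 16/4 = 4; row 2: entry -3/5 ≤ 0; row 3: (88/5)/(4/5) = 22; row 4: (17/5)/(1/5) = 17. Minimum is 4 at row 1 (s1 leaves); pivot element 4.
Pivot on row 1; the Z-row RHS becomes 119/5 − (-33/5)·4 = 251/5.

251/5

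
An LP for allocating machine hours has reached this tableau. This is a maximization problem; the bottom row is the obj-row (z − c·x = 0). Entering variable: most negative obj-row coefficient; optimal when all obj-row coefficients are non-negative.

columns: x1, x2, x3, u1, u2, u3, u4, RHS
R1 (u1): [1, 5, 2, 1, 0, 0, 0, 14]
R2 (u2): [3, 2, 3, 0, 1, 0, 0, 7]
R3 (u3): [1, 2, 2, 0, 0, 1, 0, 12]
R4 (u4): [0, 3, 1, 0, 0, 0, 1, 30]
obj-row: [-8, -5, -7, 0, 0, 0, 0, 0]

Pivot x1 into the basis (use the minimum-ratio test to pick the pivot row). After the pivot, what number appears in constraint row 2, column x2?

2/3

Ratio test on column x1 — row 1: 14/1 = 14; row 2: 7/3 = 7/3; row 3: 12/1 = 12; row 4: entry 0 ≤ 0. Minimum is 7/3 at row 2 (u2 leaves); pivot element 3.
Divide row 2 by 3; eliminate column x1 from the other rows.
In the new row 2, the x2 entry is the old entry divided by the pivot: 2/3 = 2/3.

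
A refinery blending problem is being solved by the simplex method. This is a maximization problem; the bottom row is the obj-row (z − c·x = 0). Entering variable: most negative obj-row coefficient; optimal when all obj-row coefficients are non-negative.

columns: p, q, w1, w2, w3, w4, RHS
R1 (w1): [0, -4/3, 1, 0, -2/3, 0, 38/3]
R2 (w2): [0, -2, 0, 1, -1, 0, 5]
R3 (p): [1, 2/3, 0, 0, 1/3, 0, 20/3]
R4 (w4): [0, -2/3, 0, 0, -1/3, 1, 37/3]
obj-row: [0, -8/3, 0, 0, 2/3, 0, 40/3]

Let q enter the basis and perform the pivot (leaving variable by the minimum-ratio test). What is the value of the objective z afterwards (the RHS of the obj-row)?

40

Ratio test on column q — row 1: entry -4/3 ≤ 0; row 2: entry -2 ≤ 0; row 3: (20/3)/(2/3) = 10; row 4: entry -2/3 ≤ 0. Minimum is 10 at row 3 (p leaves); pivot element 2/3.
Pivot on row 3; the obj-row RHS becomes 40/3 − (-8/3)·10 = 40.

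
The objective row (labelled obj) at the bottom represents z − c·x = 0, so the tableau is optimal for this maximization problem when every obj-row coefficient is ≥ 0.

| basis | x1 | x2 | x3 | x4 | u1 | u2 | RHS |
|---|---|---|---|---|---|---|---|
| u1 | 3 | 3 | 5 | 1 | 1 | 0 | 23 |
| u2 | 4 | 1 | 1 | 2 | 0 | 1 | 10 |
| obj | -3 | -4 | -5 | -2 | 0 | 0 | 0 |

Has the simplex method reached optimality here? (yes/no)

The obj-row has a negative entry -5 in column x3, so it is not optimal.

no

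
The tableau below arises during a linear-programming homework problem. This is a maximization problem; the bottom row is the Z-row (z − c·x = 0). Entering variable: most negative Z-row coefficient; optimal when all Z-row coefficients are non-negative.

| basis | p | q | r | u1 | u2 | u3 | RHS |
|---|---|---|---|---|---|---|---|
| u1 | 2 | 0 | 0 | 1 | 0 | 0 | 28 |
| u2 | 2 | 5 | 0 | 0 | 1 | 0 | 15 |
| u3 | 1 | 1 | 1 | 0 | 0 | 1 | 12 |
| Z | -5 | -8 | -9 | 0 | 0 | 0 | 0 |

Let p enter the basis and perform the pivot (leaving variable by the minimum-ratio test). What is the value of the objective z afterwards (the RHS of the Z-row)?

Ratio test on column p — row 1: 28/2 = 14; row 2: 15/2 = 15/2; row 3: 12/1 = 12. Minimum is 15/2 at row 2 (u2 leaves); pivot element 2.
Pivot on row 2; the Z-row RHS becomes 0 − (-5)·(15/2) = 75/2.

75/2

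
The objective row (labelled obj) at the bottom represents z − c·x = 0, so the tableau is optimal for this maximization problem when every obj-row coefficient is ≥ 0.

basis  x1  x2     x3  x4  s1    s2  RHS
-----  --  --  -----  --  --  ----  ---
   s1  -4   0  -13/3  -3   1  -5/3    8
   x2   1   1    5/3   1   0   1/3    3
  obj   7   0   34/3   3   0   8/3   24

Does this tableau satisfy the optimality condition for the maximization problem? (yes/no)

yes

Every obj-row coefficient is ≥ 0, so the tableau is optimal.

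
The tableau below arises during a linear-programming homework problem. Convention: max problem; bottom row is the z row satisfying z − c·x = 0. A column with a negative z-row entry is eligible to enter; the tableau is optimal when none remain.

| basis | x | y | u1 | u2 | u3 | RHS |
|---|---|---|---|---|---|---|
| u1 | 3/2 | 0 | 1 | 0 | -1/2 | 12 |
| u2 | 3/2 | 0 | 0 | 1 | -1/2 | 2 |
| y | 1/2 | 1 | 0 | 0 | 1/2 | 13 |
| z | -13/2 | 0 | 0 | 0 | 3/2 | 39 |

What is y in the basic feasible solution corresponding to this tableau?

13

y is basic (row 3); its value is the RHS of that row, 13.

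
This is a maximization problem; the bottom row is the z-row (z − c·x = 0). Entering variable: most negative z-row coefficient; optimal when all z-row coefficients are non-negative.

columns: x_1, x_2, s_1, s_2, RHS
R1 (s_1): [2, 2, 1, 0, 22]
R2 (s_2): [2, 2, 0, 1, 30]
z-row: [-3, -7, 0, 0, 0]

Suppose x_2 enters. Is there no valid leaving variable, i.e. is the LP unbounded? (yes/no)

no

Column x_2 has positive entries in row(s) 1, 2, so the ratio test bounds it — not unbounded.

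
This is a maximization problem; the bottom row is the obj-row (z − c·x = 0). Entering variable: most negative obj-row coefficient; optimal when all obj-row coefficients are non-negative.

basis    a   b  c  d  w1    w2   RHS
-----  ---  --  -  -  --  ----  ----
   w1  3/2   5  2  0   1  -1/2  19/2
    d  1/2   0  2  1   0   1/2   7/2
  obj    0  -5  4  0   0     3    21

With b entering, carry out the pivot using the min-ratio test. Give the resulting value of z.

61/2

Ratio test on column b — row 1: (19/2)/5 = 19/10; row 2: entry 0 ≤ 0. Minimum is 19/10 at row 1 (w1 leaves); pivot element 5.
Pivot on row 1; the obj-row RHS becomes 21 − (-5)·(19/10) = 61/2.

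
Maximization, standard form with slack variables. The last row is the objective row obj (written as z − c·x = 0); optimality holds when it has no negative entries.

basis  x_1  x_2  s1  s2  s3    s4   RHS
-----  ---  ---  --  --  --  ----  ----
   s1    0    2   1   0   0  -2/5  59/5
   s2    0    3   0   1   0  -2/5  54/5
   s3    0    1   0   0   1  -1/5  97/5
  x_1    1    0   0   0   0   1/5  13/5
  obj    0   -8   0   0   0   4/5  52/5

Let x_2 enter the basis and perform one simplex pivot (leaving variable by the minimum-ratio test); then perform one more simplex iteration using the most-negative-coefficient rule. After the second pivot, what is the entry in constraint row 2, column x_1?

Ratio test on column x_2 — row 1: (59/5)/2 = 59/10; row 2: (54/5)/3 = 18/5; row 3: (97/5)/1 = 97/5; row 4: entry 0 ≤ 0. Minimum is 18/5 at row 2 (s2 leaves); pivot element 3.
Divide row 2 by 3; eliminate column x_2 from the other rows.
Second iteration: most negative obj-row entry is -4/15 in column s4, so s4 enters.
Ratio test on column s4 — row 1: entry -2/15 ≤ 0; row 2: entry -2/15 ≤ 0; row 3: entry -1/15 ≤ 0; row 4: (13/5)/(1/5) = 13. Minimum is 13 at row 4 (x_1 leaves); pivot element 1/5.
Divide row 4 by 1/5; eliminate column s4 from the other rows.
After both pivots, the entry at constraint row 2, column x_1 is 2/3.

2/3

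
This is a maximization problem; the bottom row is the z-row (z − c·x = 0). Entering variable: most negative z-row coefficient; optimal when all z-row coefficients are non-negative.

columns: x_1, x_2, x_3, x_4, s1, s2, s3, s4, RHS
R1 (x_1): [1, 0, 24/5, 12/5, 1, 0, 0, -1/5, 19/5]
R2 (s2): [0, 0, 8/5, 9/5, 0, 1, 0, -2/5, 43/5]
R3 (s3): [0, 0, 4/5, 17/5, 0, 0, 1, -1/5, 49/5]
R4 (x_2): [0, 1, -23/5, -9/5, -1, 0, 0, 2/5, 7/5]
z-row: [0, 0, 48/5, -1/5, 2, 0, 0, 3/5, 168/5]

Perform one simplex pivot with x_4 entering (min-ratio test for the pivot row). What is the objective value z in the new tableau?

Ratio test on column x_4 — row 1: (19/5)/(12/5) = 19/12; row 2: (43/5)/(9/5) = 43/9; row 3: (49/5)/(17/5) = 49/17; row 4: entry -9/5 ≤ 0. Minimum is 19/12 at row 1 (x_1 leaves); pivot element 12/5.
Pivot on row 1; the z-row RHS becomes 168/5 − (-1/5)·(19/12) = 407/12.

407/12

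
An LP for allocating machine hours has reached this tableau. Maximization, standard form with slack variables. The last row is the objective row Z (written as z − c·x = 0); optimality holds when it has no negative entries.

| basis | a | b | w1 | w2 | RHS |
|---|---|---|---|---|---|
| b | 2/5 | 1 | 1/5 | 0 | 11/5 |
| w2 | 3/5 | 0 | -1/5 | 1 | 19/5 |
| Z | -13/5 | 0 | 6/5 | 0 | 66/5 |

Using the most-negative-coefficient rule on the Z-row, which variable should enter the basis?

a

Negative Z-row entries: a: -13/5.
The most negative is -13/5 in column a, so a enters.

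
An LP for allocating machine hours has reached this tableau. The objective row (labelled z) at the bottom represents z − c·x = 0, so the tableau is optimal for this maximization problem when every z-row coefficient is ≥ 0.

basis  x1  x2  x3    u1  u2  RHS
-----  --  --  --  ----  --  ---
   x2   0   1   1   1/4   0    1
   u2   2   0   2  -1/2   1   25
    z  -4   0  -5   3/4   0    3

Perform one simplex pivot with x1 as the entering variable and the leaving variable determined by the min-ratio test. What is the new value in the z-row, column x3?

-1

Ratio test on column x1 — row 1: entry 0 ≤ 0; row 2: 25/2 = 25/2. Minimum is 25/2 at row 2 (u2 leaves); pivot element 2.
Divide row 2 by 2; eliminate column x1 from the other rows.
z-row update in column x3: -5 − (-4)·1 = -1.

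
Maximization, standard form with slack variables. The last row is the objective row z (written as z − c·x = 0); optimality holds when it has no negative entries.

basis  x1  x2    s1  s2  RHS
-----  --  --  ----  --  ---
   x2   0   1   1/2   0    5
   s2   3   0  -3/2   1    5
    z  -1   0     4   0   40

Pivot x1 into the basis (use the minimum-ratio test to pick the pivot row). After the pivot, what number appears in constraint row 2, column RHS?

5/3

Ratio test on column x1 — row 1: entry 0 ≤ 0; row 2: 5/3 = 5/3. Minimum is 5/3 at row 2 (s2 leaves); pivot element 3.
Divide row 2 by 3; eliminate column x1 from the other rows.
In the new row 2, the RHS entry is the old entry divided by the pivot: 5/3 = 5/3.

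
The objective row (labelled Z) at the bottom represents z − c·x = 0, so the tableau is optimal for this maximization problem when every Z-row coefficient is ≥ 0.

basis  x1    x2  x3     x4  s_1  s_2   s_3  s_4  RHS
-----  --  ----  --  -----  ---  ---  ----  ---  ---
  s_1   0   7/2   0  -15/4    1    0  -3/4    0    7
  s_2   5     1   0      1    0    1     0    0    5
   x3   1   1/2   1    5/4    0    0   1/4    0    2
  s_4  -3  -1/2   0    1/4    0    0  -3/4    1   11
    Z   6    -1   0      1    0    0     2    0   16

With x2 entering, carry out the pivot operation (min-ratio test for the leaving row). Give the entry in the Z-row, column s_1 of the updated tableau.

Ratio test on column x2 — row 1: 7/(7/2) = 2; row 2: 5/1 = 5; row 3: 2/(1/2) = 4; row 4: entry -1/2 ≤ 0. Minimum is 2 at row 1 (s_1 leaves); pivot element 7/2.
Divide row 1 by 7/2; eliminate column x2 from the other rows.
Z-row update in column s_1: 0 − (-1)·(2/7) = 2/7.

2/7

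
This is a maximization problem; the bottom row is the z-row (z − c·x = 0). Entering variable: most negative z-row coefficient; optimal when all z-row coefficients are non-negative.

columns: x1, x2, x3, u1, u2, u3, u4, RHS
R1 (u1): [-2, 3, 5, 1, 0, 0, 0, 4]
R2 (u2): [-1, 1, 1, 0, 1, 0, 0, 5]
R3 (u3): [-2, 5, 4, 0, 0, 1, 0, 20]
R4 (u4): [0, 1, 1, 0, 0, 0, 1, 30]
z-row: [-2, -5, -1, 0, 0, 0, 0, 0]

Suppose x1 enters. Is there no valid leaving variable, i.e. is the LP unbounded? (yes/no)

Every constraint-row entry in column x1 is ≤ 0, so increasing x1 is unbounded.

yes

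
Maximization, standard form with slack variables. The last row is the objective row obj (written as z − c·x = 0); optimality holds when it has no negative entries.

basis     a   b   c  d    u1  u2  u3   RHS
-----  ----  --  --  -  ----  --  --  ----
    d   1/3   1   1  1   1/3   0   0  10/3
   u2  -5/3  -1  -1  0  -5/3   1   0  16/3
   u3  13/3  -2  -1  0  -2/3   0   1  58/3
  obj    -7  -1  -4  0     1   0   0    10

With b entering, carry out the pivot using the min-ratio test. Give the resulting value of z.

Ratio test on column b — row 1: (10/3)/1 = 10/3; row 2: entry -1 ≤ 0; row 3: entry -2 ≤ 0. Minimum is 10/3 at row 1 (d leaves); pivot element 1.
Pivot on row 1; the obj-row RHS becomes 10 − (-1)·(10/3) = 40/3.

40/3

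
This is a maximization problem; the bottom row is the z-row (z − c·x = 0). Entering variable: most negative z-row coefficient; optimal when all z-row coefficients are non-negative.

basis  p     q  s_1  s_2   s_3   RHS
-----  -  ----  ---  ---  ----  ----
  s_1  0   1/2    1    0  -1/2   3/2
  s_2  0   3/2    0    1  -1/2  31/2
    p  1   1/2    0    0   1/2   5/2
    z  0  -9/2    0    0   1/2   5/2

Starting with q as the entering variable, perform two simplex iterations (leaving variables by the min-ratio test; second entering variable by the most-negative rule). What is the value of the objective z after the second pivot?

20

Ratio test on column q — row 1: (3/2)/(1/2) = 3; row 2: (31/2)/(3/2) = 31/3; row 3: (5/2)/(1/2) = 5. Minimum is 3 at row 1 (s_1 leaves); pivot element 1/2.
Pivot on row 1; the z-row RHS becomes 5/2 − (-9/2)·3 = 16.
Next entering variable (most negative z-row entry -4): s_3.
Ratio test on column s_3 — row 1: entry -1 ≤ 0; row 2: 11/1 = 11; row 3: 1/1 = 1. Minimum is 1 at row 3 (p leaves); pivot element 1.
After the second pivot the z-row RHS is 16 − (-4)·1 = 20.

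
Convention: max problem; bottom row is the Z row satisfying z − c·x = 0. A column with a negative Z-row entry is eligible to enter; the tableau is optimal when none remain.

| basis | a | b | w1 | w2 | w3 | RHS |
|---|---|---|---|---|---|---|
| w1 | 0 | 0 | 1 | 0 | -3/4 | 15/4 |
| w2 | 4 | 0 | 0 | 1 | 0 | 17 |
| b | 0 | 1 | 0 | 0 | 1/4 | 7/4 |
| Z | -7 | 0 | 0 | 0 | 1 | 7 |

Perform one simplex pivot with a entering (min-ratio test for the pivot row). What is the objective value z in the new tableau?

Ratio test on column a — row 1: entry 0 ≤ 0; row 2: 17/4 = 17/4; row 3: entry 0 ≤ 0. Minimum is 17/4 at row 2 (w2 leaves); pivot element 4.
Pivot on row 2; the Z-row RHS becomes 7 − (-7)·(17/4) = 147/4.

147/4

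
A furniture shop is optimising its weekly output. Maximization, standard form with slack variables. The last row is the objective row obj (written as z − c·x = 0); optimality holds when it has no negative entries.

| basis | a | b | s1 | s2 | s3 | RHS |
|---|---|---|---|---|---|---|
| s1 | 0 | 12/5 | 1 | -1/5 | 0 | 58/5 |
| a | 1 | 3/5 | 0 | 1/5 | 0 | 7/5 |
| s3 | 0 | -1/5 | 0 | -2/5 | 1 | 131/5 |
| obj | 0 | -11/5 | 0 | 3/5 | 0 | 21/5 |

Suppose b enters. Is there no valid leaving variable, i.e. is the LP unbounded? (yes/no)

no

Column b has positive entries in row(s) 1, 2, so the ratio test bounds it — not unbounded.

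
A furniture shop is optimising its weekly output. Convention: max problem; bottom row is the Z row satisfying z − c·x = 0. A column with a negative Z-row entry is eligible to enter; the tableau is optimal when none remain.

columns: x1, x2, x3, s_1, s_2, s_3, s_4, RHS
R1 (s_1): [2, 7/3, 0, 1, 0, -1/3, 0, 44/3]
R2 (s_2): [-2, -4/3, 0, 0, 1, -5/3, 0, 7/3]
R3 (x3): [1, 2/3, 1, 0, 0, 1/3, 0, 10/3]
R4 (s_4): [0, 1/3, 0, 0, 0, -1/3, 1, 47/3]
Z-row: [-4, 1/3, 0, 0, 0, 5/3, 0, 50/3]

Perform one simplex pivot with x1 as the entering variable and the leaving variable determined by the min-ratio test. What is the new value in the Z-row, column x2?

3

Ratio test on column x1 — row 1: (44/3)/2 = 22/3; row 2: entry -2 ≤ 0; row 3: (10/3)/1 = 10/3; row 4: entry 0 ≤ 0. Minimum is 10/3 at row 3 (x3 leaves); pivot element 1.
Divide row 3 by 1; eliminate column x1 from the other rows.
Z-row update in column x2: 1/3 − (-4)·(2/3) = 3.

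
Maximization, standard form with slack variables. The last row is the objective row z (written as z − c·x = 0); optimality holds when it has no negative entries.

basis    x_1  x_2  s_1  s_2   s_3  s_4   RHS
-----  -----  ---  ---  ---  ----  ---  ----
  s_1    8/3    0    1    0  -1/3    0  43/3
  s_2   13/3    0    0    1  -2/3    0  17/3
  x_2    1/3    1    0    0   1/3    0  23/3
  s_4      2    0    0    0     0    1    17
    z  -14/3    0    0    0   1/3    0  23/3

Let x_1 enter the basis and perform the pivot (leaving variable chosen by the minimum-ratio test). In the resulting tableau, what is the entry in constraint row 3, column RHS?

94/13

Ratio test on column x_1 — row 1: (43/3)/(8/3) = 43/8; row 2: (17/3)/(13/3) = 17/13; row 3: (23/3)/(1/3) = 23; row 4: 17/2 = 17/2. Minimum is 17/13 at row 2 (s_2 leaves); pivot element 13/3.
Divide row 2 by 13/3; eliminate column x_1 from the other rows.
Row 3 update in column RHS: 23/3 − (1/3)·(17/13) = 94/13.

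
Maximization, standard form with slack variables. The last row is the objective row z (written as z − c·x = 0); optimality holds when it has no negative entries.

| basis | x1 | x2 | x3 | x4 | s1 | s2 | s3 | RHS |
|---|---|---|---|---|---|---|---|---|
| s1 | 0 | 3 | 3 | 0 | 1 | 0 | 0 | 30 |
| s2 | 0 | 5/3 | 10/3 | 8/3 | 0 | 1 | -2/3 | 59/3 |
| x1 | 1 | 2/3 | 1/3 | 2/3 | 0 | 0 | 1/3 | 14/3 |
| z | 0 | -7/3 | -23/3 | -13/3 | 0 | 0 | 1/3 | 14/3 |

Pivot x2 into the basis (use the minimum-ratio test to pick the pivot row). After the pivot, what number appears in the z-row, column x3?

-13/2

Ratio test on column x2 — row 1: 30/3 = 10; row 2: (59/3)/(5/3) = 59/5; row 3: (14/3)/(2/3) = 7. Minimum is 7 at row 3 (x1 leaves); pivot element 2/3.
Divide row 3 by 2/3; eliminate column x2 from the other rows.
z-row update in column x3: -23/3 − (-7/3)·(1/2) = -13/2.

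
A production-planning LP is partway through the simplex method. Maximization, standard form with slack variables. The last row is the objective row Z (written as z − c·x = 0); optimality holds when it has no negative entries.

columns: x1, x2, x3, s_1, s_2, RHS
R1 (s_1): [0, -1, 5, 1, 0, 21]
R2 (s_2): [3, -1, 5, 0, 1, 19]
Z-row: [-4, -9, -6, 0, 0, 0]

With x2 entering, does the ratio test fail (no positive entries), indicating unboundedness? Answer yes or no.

yes

Every constraint-row entry in column x2 is ≤ 0, so increasing x2 is unbounded.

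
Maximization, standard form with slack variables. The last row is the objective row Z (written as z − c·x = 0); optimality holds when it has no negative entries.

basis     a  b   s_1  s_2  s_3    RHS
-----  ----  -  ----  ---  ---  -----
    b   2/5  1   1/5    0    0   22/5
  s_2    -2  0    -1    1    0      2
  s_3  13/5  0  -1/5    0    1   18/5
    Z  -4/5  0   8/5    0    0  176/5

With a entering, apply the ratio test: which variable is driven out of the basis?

Column a entries and ratios — b: (22/5)/(2/5) = 11; s_2: -2 ≤ 0, skip; s_3: (18/5)/(13/5) = 18/13.
Smallest ratio is 18/13 in the row of s_3, so s_3 leaves.

s_3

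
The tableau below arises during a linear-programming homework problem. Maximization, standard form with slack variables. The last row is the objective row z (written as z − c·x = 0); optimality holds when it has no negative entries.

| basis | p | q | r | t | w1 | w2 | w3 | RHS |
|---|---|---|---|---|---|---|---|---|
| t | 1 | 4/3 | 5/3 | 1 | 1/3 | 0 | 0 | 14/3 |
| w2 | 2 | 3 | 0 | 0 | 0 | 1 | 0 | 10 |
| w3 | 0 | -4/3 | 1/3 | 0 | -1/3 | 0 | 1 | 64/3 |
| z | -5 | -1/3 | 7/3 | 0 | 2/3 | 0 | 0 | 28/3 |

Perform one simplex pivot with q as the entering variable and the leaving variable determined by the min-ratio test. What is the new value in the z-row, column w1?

2/3

Ratio test on column q — row 1: (14/3)/(4/3) = 7/2; row 2: 10/3 = 10/3; row 3: entry -4/3 ≤ 0. Minimum is 10/3 at row 2 (w2 leaves); pivot element 3.
Divide row 2 by 3; eliminate column q from the other rows.
z-row update in column w1: 2/3 − (-1/3)·0 = 2/3.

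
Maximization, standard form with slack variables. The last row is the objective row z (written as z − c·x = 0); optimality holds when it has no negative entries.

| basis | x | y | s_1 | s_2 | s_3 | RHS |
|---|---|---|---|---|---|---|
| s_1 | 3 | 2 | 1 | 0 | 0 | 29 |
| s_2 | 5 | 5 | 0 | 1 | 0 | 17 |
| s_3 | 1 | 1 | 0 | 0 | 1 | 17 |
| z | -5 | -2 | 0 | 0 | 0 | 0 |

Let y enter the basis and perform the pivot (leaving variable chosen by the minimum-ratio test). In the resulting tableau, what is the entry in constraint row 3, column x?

Ratio test on column y — row 1: 29/2 = 29/2; row 2: 17/5 = 17/5; row 3: 17/1 = 17. Minimum is 17/5 at row 2 (s_2 leaves); pivot element 5.
Divide row 2 by 5; eliminate column y from the other rows.
Row 3 update in column x: 1 − 1·1 = 0.

0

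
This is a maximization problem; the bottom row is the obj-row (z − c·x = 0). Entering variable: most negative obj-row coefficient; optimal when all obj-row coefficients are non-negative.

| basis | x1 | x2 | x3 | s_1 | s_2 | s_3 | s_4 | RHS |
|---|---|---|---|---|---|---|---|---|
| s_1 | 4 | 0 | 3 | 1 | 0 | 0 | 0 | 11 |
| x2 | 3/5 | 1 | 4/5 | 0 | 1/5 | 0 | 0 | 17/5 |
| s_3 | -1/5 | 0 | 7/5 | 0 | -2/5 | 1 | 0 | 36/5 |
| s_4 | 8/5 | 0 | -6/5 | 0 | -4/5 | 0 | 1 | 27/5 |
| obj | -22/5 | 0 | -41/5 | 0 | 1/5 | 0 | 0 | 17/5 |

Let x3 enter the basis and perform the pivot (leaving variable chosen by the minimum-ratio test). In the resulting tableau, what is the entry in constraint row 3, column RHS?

Ratio test on column x3 — row 1: 11/3 = 11/3; row 2: (17/5)/(4/5) = 17/4; row 3: (36/5)/(7/5) = 36/7; row 4: entry -6/5 ≤ 0. Minimum is 11/3 at row 1 (s_1 leaves); pivot element 3.
Divide row 1 by 3; eliminate column x3 from the other rows.
Row 3 update in column RHS: 36/5 − (7/5)·(11/3) = 31/15.

31/15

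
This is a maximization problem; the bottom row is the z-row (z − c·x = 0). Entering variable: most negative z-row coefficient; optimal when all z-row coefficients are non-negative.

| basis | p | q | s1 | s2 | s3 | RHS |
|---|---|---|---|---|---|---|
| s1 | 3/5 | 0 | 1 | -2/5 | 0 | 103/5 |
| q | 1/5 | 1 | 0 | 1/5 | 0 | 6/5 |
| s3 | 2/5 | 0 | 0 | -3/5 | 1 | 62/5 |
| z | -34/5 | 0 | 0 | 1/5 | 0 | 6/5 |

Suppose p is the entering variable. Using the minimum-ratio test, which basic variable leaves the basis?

Column p entries and ratios — s1: (103/5)/(3/5) = 103/3; q: (6/5)/(1/5) = 6; s3: (62/5)/(2/5) = 31.
Smallest ratio is 6 in the row of q, so q leaves.

q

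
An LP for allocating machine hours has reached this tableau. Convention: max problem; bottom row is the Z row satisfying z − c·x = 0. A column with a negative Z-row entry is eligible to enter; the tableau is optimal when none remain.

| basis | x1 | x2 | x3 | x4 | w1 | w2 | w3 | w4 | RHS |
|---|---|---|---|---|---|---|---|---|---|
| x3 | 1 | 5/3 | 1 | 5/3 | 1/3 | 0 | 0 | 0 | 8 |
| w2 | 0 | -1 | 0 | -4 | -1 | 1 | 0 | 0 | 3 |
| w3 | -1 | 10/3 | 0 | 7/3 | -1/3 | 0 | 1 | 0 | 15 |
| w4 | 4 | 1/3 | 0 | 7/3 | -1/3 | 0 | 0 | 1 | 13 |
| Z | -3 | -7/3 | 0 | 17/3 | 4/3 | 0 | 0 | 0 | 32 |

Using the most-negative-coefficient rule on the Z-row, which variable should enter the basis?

Negative Z-row entries: x1: -3, x2: -7/3.
The most negative is -3 in column x1, so x1 enters.

x1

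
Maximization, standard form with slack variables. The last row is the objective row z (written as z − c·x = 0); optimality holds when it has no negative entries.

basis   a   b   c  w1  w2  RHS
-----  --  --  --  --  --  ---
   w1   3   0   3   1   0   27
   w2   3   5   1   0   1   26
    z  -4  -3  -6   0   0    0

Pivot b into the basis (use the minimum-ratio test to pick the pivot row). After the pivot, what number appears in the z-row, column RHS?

Ratio test on column b — row 1: entry 0 ≤ 0; row 2: 26/5 = 26/5. Minimum is 26/5 at row 2 (w2 leaves); pivot element 5.
Divide row 2 by 5; eliminate column b from the other rows.
z-row update in column RHS: 0 − (-3)·(26/5) = 78/5.

78/5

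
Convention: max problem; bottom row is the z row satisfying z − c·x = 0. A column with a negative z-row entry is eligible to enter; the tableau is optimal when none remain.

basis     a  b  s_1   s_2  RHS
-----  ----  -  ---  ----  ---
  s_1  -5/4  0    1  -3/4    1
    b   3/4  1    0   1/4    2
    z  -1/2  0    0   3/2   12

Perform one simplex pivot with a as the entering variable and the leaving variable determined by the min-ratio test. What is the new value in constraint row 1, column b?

5/3

Ratio test on column a — row 1: entry -5/4 ≤ 0; row 2: 2/(3/4) = 8/3. Minimum is 8/3 at row 2 (b leaves); pivot element 3/4.
Divide row 2 by 3/4; eliminate column a from the other rows.
Row 1 update in column b: 0 − (-5/4)·(4/3) = 5/3.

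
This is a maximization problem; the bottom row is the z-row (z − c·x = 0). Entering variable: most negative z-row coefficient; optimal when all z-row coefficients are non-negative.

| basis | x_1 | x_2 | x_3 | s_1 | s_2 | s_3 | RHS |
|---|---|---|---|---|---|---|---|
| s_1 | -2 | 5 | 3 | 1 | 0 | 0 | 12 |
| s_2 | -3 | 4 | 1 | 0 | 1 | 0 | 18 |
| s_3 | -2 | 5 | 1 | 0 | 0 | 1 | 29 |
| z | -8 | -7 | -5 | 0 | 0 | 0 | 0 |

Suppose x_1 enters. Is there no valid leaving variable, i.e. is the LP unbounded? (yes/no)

yes

Every constraint-row entry in column x_1 is ≤ 0, so increasing x_1 is unbounded.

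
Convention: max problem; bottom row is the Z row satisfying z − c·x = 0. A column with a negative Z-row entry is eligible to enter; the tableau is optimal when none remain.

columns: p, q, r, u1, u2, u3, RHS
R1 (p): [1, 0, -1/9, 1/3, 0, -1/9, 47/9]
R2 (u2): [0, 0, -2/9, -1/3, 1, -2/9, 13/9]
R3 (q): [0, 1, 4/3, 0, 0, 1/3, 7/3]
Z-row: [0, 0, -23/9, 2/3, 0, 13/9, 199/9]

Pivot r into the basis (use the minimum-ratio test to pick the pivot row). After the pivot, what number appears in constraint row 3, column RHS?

Ratio test on column r — row 1: entry -1/9 ≤ 0; row 2: entry -2/9 ≤ 0; row 3: (7/3)/(4/3) = 7/4. Minimum is 7/4 at row 3 (q leaves); pivot element 4/3.
Divide row 3 by 4/3; eliminate column r from the other rows.
In the new row 3, the RHS entry is the old entry divided by the pivot: (7/3)/(4/3) = 7/4.

7/4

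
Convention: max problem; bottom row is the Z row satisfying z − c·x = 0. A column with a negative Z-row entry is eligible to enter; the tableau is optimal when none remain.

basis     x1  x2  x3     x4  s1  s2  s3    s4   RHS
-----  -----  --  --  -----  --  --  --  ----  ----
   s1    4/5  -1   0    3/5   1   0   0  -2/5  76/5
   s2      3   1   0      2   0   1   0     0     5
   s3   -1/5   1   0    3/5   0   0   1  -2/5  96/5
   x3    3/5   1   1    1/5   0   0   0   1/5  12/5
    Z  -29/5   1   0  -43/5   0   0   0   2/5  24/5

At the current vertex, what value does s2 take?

5

s2 is basic (row 2); its value is the RHS of that row, 5.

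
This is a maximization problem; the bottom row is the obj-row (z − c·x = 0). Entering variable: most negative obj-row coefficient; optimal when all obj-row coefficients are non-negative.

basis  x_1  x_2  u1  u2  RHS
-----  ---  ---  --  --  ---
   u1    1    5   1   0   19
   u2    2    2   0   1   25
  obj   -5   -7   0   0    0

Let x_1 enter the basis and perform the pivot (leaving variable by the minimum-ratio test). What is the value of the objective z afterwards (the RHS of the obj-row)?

125/2

Ratio test on column x_1 — row 1: 19/1 = 19; row 2: 25/2 = 25/2. Minimum is 25/2 at row 2 (u2 leaves); pivot element 2.
Pivot on row 2; the obj-row RHS becomes 0 − (-5)·(25/2) = 125/2.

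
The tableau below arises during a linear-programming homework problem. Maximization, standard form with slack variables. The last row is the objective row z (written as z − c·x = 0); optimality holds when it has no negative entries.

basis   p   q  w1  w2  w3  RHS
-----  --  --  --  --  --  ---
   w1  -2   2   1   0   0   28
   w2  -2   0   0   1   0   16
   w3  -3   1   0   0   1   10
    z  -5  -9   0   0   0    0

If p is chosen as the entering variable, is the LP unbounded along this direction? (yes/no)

Every constraint-row entry in column p is ≤ 0, so increasing p is unbounded.

yes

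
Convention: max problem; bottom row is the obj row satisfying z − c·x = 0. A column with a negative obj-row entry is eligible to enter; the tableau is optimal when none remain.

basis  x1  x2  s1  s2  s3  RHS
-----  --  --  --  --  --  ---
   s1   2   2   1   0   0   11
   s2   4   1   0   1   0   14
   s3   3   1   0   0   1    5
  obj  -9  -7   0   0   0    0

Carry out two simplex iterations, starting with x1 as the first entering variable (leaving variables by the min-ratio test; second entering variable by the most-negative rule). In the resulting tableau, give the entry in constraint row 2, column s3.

-1

Ratio test on column x1 — row 1: 11/2 = 11/2; row 2: 14/4 = 7/2; row 3: 5/3 = 5/3. Minimum is 5/3 at row 3 (s3 leaves); pivot element 3.
Divide row 3 by 3; eliminate column x1 from the other rows.
Second iteration: most negative obj-row entry is -4 in column x2, so x2 enters.
Ratio test on column x2 — row 1: (23/3)/(4/3) = 23/4; row 2: entry -1/3 ≤ 0; row 3: (5/3)/(1/3) = 5. Minimum is 5 at row 3 (x1 leaves); pivot element 1/3.
Divide row 3 by 1/3; eliminate column x2 from the other rows.
After both pivots, the entry at constraint row 2, column s3 is -1.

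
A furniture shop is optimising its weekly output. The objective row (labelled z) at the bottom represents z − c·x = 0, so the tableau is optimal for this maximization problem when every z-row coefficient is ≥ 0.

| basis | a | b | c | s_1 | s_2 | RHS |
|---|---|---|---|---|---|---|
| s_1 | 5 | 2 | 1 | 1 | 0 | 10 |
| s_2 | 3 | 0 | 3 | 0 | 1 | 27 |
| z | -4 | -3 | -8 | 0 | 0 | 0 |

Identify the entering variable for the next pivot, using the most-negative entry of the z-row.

Negative z-row entries: a: -4, b: -3, c: -8.
The most negative is -8 in column c, so c enters.

c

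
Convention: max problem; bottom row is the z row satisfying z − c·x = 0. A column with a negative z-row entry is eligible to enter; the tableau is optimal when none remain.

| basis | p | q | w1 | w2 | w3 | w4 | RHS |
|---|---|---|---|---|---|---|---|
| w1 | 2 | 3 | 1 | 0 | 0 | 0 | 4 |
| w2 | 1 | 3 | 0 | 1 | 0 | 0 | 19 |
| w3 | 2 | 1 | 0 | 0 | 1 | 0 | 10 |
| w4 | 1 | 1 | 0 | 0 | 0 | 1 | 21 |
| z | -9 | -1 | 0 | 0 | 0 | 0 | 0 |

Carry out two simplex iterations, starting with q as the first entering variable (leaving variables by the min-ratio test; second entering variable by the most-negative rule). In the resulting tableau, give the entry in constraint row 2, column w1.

-1/2

Ratio test on column q — row 1: 4/3 = 4/3; row 2: 19/3 = 19/3; row 3: 10/1 = 10; row 4: 21/1 = 21. Minimum is 4/3 at row 1 (w1 leaves); pivot element 3.
Divide row 1 by 3; eliminate column q from the other rows.
Second iteration: most negative z-row entry is -25/3 in column p, so p enters.
Ratio test on column p — row 1: (4/3)/(2/3) = 2; row 2: entry -1 ≤ 0; row 3: (26/3)/(4/3) = 13/2; row 4: (59/3)/(1/3) = 59. Minimum is 2 at row 1 (q leaves); pivot element 2/3.
Divide row 1 by 2/3; eliminate column p from the other rows.
After both pivots, the entry at constraint row 2, column w1 is -1/2.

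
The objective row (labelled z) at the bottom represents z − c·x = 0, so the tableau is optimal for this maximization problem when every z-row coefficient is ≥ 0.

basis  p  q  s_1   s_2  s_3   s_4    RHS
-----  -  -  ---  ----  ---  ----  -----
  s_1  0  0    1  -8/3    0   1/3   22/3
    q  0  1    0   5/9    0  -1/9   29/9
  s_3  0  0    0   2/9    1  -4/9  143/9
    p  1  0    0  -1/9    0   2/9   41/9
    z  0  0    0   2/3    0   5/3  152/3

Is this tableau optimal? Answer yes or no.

Every z-row coefficient is ≥ 0, so the tableau is optimal.

yes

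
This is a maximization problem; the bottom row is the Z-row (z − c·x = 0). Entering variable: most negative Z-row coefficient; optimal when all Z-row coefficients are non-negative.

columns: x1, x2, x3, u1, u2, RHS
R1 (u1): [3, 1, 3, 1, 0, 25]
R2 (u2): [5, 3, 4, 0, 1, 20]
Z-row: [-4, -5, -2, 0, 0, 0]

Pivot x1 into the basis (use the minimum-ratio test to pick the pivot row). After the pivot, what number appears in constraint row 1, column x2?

Ratio test on column x1 — row 1: 25/3 = 25/3; row 2: 20/5 = 4. Minimum is 4 at row 2 (u2 leaves); pivot element 5.
Divide row 2 by 5; eliminate column x1 from the other rows.
Row 1 update in column x2: 1 − 3·(3/5) = -4/5.

-4/5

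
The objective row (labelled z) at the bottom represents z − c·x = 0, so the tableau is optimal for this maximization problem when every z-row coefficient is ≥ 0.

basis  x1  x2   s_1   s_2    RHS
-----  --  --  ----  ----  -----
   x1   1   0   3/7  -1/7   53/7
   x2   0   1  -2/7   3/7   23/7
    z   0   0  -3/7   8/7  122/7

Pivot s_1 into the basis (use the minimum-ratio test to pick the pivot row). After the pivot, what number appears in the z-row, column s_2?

1

Ratio test on column s_1 — row 1: (53/7)/(3/7) = 53/3; row 2: entry -2/7 ≤ 0. Minimum is 53/3 at row 1 (x1 leaves); pivot element 3/7.
Divide row 1 by 3/7; eliminate column s_1 from the other rows.
z-row update in column s_2: 8/7 − (-3/7)·(-1/3) = 1.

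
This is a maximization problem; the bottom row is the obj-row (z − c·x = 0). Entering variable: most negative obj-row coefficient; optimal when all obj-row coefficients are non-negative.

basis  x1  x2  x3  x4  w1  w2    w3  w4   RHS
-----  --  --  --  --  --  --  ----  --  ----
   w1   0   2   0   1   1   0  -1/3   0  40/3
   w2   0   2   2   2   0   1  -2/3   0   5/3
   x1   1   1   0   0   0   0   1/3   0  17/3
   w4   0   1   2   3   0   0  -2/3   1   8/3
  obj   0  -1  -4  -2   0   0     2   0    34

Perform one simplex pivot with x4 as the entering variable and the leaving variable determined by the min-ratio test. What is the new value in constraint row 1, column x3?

Ratio test on column x4 — row 1: (40/3)/1 = 40/3; row 2: (5/3)/2 = 5/6; row 3: entry 0 ≤ 0; row 4: (8/3)/3 = 8/9. Minimum is 5/6 at row 2 (w2 leaves); pivot element 2.
Divide row 2 by 2; eliminate column x4 from the other rows.
Row 1 update in column x3: 0 − 1·1 = -1.

-1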